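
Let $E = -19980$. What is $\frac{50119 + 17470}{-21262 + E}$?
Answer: $- \frac{67589}{41242} \approx -1.6388$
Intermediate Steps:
$\frac{50119 + 17470}{-21262 + E} = \frac{50119 + 17470}{-21262 - 19980} = \frac{67589}{-41242} = 67589 \left(- \frac{1}{41242}\right) = - \frac{67589}{41242}$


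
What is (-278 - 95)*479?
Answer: -178667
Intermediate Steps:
(-278 - 95)*479 = -373*479 = -178667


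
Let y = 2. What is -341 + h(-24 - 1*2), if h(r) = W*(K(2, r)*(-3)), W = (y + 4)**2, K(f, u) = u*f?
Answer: 5275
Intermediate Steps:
K(f, u) = f*u
W = 36 (W = (2 + 4)**2 = 6**2 = 36)
h(r) = -216*r (h(r) = 36*((2*r)*(-3)) = 36*(-6*r) = -216*r)
-341 + h(-24 - 1*2) = -341 - 216*(-24 - 1*2) = -341 - 216*(-24 - 2) = -341 - 216*(-26) = -341 + 5616 = 5275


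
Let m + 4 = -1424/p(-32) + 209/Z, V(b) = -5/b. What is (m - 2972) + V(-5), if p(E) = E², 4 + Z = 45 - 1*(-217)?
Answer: -24566393/8256 ≈ -2975.6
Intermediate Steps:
Z = 258 (Z = -4 + (45 - 1*(-217)) = -4 + (45 + 217) = -4 + 262 = 258)
m = -37817/8256 (m = -4 + (-1424/((-32)²) + 209/258) = -4 + (-1424/1024 + 209*(1/258)) = -4 + (-1424*1/1024 + 209/258) = -4 + (-89/64 + 209/258) = -4 - 4793/8256 = -37817/8256 ≈ -4.5806)
(m - 2972) + V(-5) = (-37817/8256 - 2972) - 5/(-5) = -24574649/8256 - 5*(-⅕) = -24574649/8256 + 1 = -24566393/8256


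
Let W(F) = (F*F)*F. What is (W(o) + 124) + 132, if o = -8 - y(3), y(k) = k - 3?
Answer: -256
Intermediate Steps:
y(k) = -3 + k
o = -8 (o = -8 - (-3 + 3) = -8 - 1*0 = -8 + 0 = -8)
W(F) = F³ (W(F) = F²*F = F³)
(W(o) + 124) + 132 = ((-8)³ + 124) + 132 = (-512 + 124) + 132 = -388 + 132 = -256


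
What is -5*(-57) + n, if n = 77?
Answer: 362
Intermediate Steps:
-5*(-57) + n = -5*(-57) + 77 = 285 + 77 = 362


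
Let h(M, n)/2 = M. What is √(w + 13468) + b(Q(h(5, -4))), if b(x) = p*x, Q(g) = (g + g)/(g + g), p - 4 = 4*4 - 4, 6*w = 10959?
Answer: 16 + 13*√362/2 ≈ 139.67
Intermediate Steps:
w = 3653/2 (w = (⅙)*10959 = 3653/2 ≈ 1826.5)
h(M, n) = 2*M
p = 16 (p = 4 + (4*4 - 4) = 4 + (16 - 4) = 4 + 12 = 16)
Q(g) = 1 (Q(g) = (2*g)/((2*g)) = (2*g)*(1/(2*g)) = 1)
b(x) = 16*x
√(w + 13468) + b(Q(h(5, -4))) = √(3653/2 + 13468) + 16*1 = √(30589/2) + 16 = 13*√362/2 + 16 = 16 + 13*√362/2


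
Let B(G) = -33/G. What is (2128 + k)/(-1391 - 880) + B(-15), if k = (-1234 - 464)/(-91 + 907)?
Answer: 650597/514760 ≈ 1.2639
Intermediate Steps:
k = -283/136 (k = -1698/816 = -1698*1/816 = -283/136 ≈ -2.0809)
(2128 + k)/(-1391 - 880) + B(-15) = (2128 - 283/136)/(-1391 - 880) - 33/(-15) = (289125/136)/(-2271) - 33*(-1/15) = (289125/136)*(-1/2271) + 11/5 = -96375/102952 + 11/5 = 650597/514760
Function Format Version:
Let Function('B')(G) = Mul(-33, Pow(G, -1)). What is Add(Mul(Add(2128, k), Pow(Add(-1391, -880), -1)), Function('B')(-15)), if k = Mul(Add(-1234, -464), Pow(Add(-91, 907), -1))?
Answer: Rational(650597, 514760) ≈ 1.2639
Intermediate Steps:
k = Rational(-283, 136) (k = Mul(-1698, Pow(816, -1)) = Mul(-1698, Rational(1, 816)) = Rational(-283, 136) ≈ -2.0809)
Add(Mul(Add(2128, k), Pow(Add(-1391, -880), -1)), Function('B')(-15)) = Add(Mul(Add(2128, Rational(-283, 136)), Pow(Add(-1391, -880), -1)), Mul(-33, Pow(-15, -1))) = Add(Mul(Rational(289125, 136), Pow(-2271, -1)), Mul(-33, Rational(-1, 15))) = Add(Mul(Rational(289125, 136), Rational(-1, 2271)), Rational(11, 5)) = Add(Rational(-96375, 102952), Rational(11, 5)) = Rational(650597, 514760)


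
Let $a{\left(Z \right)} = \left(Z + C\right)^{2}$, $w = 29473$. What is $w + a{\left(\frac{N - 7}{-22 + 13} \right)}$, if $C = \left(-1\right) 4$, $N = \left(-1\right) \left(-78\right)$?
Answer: $\frac{2398762}{81} \approx 29614.0$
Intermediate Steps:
$N = 78$
$C = -4$
$a{\left(Z \right)} = \left(-4 + Z\right)^{2}$ ($a{\left(Z \right)} = \left(Z - 4\right)^{2} = \left(-4 + Z\right)^{2}$)
$w + a{\left(\frac{N - 7}{-22 + 13} \right)} = 29473 + \left(-4 + \frac{78 - 7}{-22 + 13}\right)^{2} = 29473 + \left(-4 + \frac{71}{-9}\right)^{2} = 29473 + \left(-4 + 71 \left(- \frac{1}{9}\right)\right)^{2} = 29473 + \left(-4 - \frac{71}{9}\right)^{2} = 29473 + \left(- \frac{107}{9}\right)^{2} = 29473 + \frac{11449}{81} = \frac{2398762}{81}$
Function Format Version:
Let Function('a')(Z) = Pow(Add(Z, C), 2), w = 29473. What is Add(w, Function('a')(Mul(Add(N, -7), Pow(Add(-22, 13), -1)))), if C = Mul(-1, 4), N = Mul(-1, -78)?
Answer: Rational(2398762, 81) ≈ 29614.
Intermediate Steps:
N = 78
C = -4
Function('a')(Z) = Pow(Add(-4, Z), 2) (Function('a')(Z) = Pow(Add(Z, -4), 2) = Pow(Add(-4, Z), 2))
Add(w, Function('a')(Mul(Add(N, -7), Pow(Add(-22, 13), -1)))) = Add(29473, Pow(Add(-4, Mul(Add(78, -7), Pow(Add(-22, 13), -1))), 2)) = Add(29473, Pow(Add(-4, Mul(71, Pow(-9, -1))), 2)) = Add(29473, Pow(Add(-4, Mul(71, Rational(-1, 9))), 2)) = Add(29473, Pow(Add(-4, Rational(-71, 9)), 2)) = Add(29473, Pow(Rational(-107, 9), 2)) = Add(29473, Rational(11449, 81)) = Rational(2398762, 81)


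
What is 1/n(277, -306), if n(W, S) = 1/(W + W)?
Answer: 554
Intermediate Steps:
n(W, S) = 1/(2*W)
1/n(277, -306) = 1/((½)/277) = 1/((½)*(1/277)) = 1/(1/554) = 554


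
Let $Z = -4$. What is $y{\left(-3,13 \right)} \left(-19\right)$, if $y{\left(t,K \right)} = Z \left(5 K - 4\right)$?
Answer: $4636$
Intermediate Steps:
$y{\left(t,K \right)} = 16 - 20 K$ ($y{\left(t,K \right)} = - 4 \left(5 K - 4\right) = - 4 \left(-4 + 5 K\right) = 16 - 20 K$)
$y{\left(-3,13 \right)} \left(-19\right) = \left(16 - 260\right) \left(-19\right) = \left(-244\right) \left(-19\right) = 4636$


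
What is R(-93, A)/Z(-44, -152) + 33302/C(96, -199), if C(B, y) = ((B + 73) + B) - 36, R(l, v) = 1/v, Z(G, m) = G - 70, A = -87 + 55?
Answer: 121485925/835392 ≈ 145.42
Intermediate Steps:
A = -32
Z(G, m) = -70 + G
C(B, y) = 37 + 2*B (C(B, y) = ((73 + B) + B) - 36 = (73 + 2*B) - 36 = 37 + 2*B)
R(-93, A)/Z(-44, -152) + 33302/C(96, -199) = 1/((-32)*(-70 - 44)) + 33302/(37 + 2*96) = -1/32/(-114) + 33302/(37 + 192) = -1/32*(-1/114) + 33302/229 = 1/3648 + 33302*(1/229) = 1/3648 + 33302/229 = 121485925/835392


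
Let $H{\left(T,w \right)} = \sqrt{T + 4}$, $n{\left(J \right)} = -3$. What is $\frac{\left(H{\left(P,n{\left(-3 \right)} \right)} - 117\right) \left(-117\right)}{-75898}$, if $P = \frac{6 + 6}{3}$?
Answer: $- \frac{13689}{75898} + \frac{117 \sqrt{2}}{37949} \approx -0.176$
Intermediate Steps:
$P = 4$ ($P = 12 \cdot \frac{1}{3} = 4$)
$H{\left(T,w \right)} = \sqrt{4 + T}$
$\frac{\left(H{\left(P,n{\left(-3 \right)} \right)} - 117\right) \left(-117\right)}{-75898} = \frac{\left(\sqrt{4 + 4} - 117\right) \left(-117\right)}{-75898} = \left(\sqrt{8} - 117\right) \left(-117\right) \left(- \frac{1}{75898}\right) = \left(2 \sqrt{2} - 117\right) \left(-117\right) \left(- \frac{1}{75898}\right) = \left(-117 + 2 \sqrt{2}\right) \left(-117\right) \left(- \frac{1}{75898}\right) = \left(13689 - 234 \sqrt{2}\right) \left(- \frac{1}{75898}\right) = - \frac{13689}{75898} + \frac{117 \sqrt{2}}{37949}$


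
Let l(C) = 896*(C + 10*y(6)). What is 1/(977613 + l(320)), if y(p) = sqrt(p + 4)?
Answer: 180619/228247874127 - 1280*sqrt(10)/228247874127 ≈ 7.7359e-7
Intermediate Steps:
y(p) = sqrt(4 + p)
l(C) = 896*C + 8960*sqrt(10) (l(C) = 896*(C + 10*sqrt(4 + 6)) = 896*(C + 10*sqrt(10)) = 896*C + 8960*sqrt(10))
1/(977613 + l(320)) = 1/(977613 + (896*320 + 8960*sqrt(10))) = 1/(977613 + (286720 + 8960*sqrt(10))) = 1/(1264333 + 8960*sqrt(10))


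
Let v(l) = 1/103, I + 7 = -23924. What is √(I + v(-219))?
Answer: 2*I*√63470969/103 ≈ 154.7*I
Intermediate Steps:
I = -23931 (I = -7 - 23924 = -23931)
v(l) = 1/103
√(I + v(-219)) = √(-23931 + 1/103) = √(-2464892/103) = 2*I*√63470969/103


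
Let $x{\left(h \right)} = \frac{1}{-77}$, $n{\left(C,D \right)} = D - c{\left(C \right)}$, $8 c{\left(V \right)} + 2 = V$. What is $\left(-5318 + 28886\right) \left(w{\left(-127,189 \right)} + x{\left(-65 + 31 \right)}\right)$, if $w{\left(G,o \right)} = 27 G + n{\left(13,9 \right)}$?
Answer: $- \frac{6208915950}{77} \approx -8.0635 \cdot 10^{7}$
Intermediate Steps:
$c{\left(V \right)} = - \frac{1}{4} + \frac{V}{8}$
$n{\left(C,D \right)} = \frac{1}{4} + D - \frac{C}{8}$ ($n{\left(C,D \right)} = D - \left(- \frac{1}{4} + \frac{C}{8}\right) = \frac{1}{4} + D - \frac{C}{8}$)
$x{\left(h \right)} = - \frac{1}{77}$
$w{\left(G,o \right)} = \frac{61}{8} + 27 G$ ($w{\left(G,o \right)} = 27 G + \left(\frac{1}{4} + 9 - \frac{13}{8}\right) = 27 G + \frac{61}{8} = \frac{61}{8} + 27 G$)
$\left(-5318 + 28886\right) \left(w{\left(-127,189 \right)} + x{\left(-65 + 31 \right)}\right) = \left(-5318 + 28886\right) \left(\left(\frac{61}{8} + 27 \left(-127\right)\right) - \frac{1}{77}\right) = 23568 \left(\left(\frac{61}{8} - 3429\right) - \frac{1}{77}\right) = 23568 \left(- \frac{27371}{8} - \frac{1}{77}\right) = 23568 \left(- \frac{2107575}{616}\right) = - \frac{6208915950}{77}$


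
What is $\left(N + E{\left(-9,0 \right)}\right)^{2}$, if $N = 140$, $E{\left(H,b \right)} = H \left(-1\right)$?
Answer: $22201$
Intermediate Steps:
$E{\left(H,b \right)} = - H$
$\left(N + E{\left(-9,0 \right)}\right)^{2} = \left(140 - -9\right)^{2} = \left(140 + 9\right)^{2} = 149^{2} = 22201$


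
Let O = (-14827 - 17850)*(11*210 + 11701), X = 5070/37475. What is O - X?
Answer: -3431491666279/7495 ≈ -4.5784e+8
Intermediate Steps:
X = 1014/7495 (X = 5070*(1/37475) = 1014/7495 ≈ 0.13529)
O = -457837447 (O = -32677*(2310 + 11701) = -32677*14011 = -457837447)
O - X = -457837447 - 1*1014/7495 = -457837447 - 1014/7495 = -3431491666279/7495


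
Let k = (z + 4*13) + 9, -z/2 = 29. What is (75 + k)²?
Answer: 6084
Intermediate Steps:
z = -58 (z = -2*29 = -58)
k = 3 (k = (-58 + 4*13) + 9 = (-58 + 52) + 9 = -6 + 9 = 3)
(75 + k)² = (75 + 3)² = 78² = 6084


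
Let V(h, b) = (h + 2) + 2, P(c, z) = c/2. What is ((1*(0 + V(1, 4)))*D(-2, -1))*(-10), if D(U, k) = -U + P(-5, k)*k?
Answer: -225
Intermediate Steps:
P(c, z) = c/2 (P(c, z) = c*(1/2) = c/2)
V(h, b) = 4 + h (V(h, b) = (2 + h) + 2 = 4 + h)
D(U, k) = -U - 5*k/2 (D(U, k) = -U + ((1/2)*(-5))*k = -U - 5*k/2)
((1*(0 + V(1, 4)))*D(-2, -1))*(-10) = ((1*(0 + (4 + 1)))*(-1*(-2) - 5/2*(-1)))*(-10) = ((1*(0 + 5))*(2 + 5/2))*(-10) = ((1*5)*(9/2))*(-10) = (5*(9/2))*(-10) = (45/2)*(-10) = -225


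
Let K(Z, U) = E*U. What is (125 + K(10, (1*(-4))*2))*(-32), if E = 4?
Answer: -2976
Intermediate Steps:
K(Z, U) = 4*U
(125 + K(10, (1*(-4))*2))*(-32) = (125 + 4*((1*(-4))*2))*(-32) = (125 + 4*(-4*2))*(-32) = (125 + 4*(-8))*(-32) = (125 - 32)*(-32) = 93*(-32) = -2976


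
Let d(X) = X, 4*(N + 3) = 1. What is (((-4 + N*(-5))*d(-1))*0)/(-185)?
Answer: 0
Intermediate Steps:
N = -11/4 (N = -3 + (1/4)*1 = -3 + 1/4 = -11/4 ≈ -2.7500)
(((-4 + N*(-5))*d(-1))*0)/(-185) = (((-4 - 11/4*(-5))*(-1))*0)/(-185) = (((-4 + 55/4)*(-1))*0)*(-1/185) = (((39/4)*(-1))*0)*(-1/185) = -39/4*0*(-1/185) = 0*(-1/185) = 0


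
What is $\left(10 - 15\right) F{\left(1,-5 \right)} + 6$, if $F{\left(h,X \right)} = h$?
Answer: $1$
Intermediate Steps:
$\left(10 - 15\right) F{\left(1,-5 \right)} + 6 = \left(10 - 15\right) 1 + 6 = \left(-5\right) 1 + 6 = -5 + 6 = 1$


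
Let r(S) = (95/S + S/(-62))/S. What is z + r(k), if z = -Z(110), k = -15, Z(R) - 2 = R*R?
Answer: -33763447/2790 ≈ -12102.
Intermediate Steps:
Z(R) = 2 + R**2 (Z(R) = 2 + R*R = 2 + R**2)
r(S) = (95/S - S/62)/S (r(S) = (95/S + S*(-1/62))/S = (95/S - S/62)/S)
z = -12102 (z = -(2 + 110**2) = -(2 + 12100) = -1*12102 = -12102)
z + r(k) = -12102 + (-1/62 + 95/(-15)**2) = -12102 + (-1/62 + 95*(1/225)) = -12102 + (-1/62 + 19/45) = -12102 + 1133/2790 = -33763447/2790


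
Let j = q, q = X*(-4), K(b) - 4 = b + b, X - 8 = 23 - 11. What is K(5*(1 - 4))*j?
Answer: 2080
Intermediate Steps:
X = 20 (X = 8 + (23 - 11) = 8 + 12 = 20)
K(b) = 4 + 2*b (K(b) = 4 + (b + b) = 4 + 2*b)
q = -80 (q = 20*(-4) = -80)
j = -80
K(5*(1 - 4))*j = (4 + 2*(5*(1 - 4)))*(-80) = (4 + 2*(5*(-3)))*(-80) = (4 + 2*(-15))*(-80) = (4 - 30)*(-80) = -26*(-80) = 2080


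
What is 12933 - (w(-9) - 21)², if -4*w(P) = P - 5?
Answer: 50507/4 ≈ 12627.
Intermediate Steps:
w(P) = 5/4 - P/4 (w(P) = -(P - 5)/4 = -(-5 + P)/4 = 5/4 - P/4)
12933 - (w(-9) - 21)² = 12933 - ((5/4 - ¼*(-9)) - 21)² = 12933 - ((5/4 + 9/4) - 21)² = 12933 - (7/2 - 21)² = 12933 - (-35/2)² = 12933 - 1*1225/4 = 12933 - 1225/4 = 50507/4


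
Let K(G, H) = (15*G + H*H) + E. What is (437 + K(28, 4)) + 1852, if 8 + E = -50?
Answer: 2667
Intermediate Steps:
E = -58 (E = -8 - 50 = -58)
K(G, H) = -58 + H² + 15*G (K(G, H) = (15*G + H*H) - 58 = (15*G + H²) - 58 = (H² + 15*G) - 58 = -58 + H² + 15*G)
(437 + K(28, 4)) + 1852 = (437 + (-58 + 4² + 15*28)) + 1852 = (437 + (-58 + 16 + 420)) + 1852 = (437 + 378) + 1852 = 815 + 1852 = 2667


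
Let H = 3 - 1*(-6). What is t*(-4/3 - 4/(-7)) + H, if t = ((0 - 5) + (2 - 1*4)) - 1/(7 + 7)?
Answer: 705/49 ≈ 14.388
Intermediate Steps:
H = 9 (H = 3 + 6 = 9)
t = -99/14 (t = (-5 + (2 - 4)) - 1/14 = (-5 - 2) - 1*1/14 = -7 - 1/14 = -99/14 ≈ -7.0714)
t*(-4/3 - 4/(-7)) + H = -99*(-4/3 - 4/(-7))/14 + 9 = -99*(-4*1/3 - 4*(-1/7))/14 + 9 = -99*(-4/3 + 4/7)/14 + 9 = -99/14*(-16/21) + 9 = 264/49 + 9 = 705/49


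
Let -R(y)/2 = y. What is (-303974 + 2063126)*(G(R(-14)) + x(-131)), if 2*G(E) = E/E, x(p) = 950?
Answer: 1672073976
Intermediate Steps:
R(y) = -2*y
G(E) = ½ (G(E) = (E/E)/2 = (½)*1 = ½)
(-303974 + 2063126)*(G(R(-14)) + x(-131)) = (-303974 + 2063126)*(½ + 950) = 1759152*(1901/2) = 1672073976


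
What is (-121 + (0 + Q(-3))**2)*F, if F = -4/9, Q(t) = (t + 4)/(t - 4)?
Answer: 7904/147 ≈ 53.769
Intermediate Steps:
Q(t) = (4 + t)/(-4 + t)
F = -4/9 (F = -4*1/9 = -4/9 ≈ -0.44444)
(-121 + (0 + Q(-3))**2)*F = (-121 + (0 + (4 - 3)/(-4 - 3))**2)*(-4/9) = (-121 + (0 + 1/(-7))**2)*(-4/9) = (-121 + (0 - 1/7*1)**2)*(-4/9) = (-121 + (0 - 1/7)**2)*(-4/9) = (-121 + (-1/7)**2)*(-4/9) = (-121 + 1/49)*(-4/9) = -5928/49*(-4/9) = 7904/147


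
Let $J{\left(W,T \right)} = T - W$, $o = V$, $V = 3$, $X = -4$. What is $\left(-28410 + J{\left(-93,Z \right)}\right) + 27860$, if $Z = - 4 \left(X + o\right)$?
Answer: $-453$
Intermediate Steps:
$o = 3$
$Z = 4$ ($Z = - 4 \left(-4 + 3\right) = \left(-4\right) \left(-1\right) = 4$)
$\left(-28410 + J{\left(-93,Z \right)}\right) + 27860 = \left(-28410 + \left(4 - -93\right)\right) + 27860 = \left(-28410 + \left(4 + 93\right)\right) + 27860 = \left(-28410 + 97\right) + 27860 = -28313 + 27860 = -453$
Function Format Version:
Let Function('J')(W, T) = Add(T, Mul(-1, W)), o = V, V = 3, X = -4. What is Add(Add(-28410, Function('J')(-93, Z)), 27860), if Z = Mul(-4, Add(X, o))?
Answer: -453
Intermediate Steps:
o = 3
Z = 4 (Z = Mul(-4, Add(-4, 3)) = Mul(-4, -1) = 4)
Add(Add(-28410, Function('J')(-93, Z)), 27860) = Add(Add(-28410, Add(4, Mul(-1, -93))), 27860) = Add(Add(-28410, Add(4, 93)), 27860) = Add(Add(-28410, 97), 27860) = Add(-28313, 27860) = -453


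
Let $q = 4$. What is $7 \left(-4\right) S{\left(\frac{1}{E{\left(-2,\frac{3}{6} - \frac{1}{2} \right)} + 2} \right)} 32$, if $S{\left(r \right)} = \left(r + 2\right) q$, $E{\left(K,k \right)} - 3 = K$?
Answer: $- \frac{25088}{3} \approx -8362.7$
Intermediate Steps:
$E{\left(K,k \right)} = 3 + K$
$S{\left(r \right)} = 8 + 4 r$ ($S{\left(r \right)} = \left(r + 2\right) 4 = \left(2 + r\right) 4 = 8 + 4 r$)
$7 \left(-4\right) S{\left(\frac{1}{E{\left(-2,\frac{3}{6} - \frac{1}{2} \right)} + 2} \right)} 32 = 7 \left(-4\right) \left(8 + \frac{4}{\left(3 - 2\right) + 2}\right) 32 = - 28 \left(8 + \frac{4}{1 + 2}\right) 32 = - 28 \left(8 + \frac{4}{3}\right) 32 = \left(-28\right) \frac{28}{3} \cdot 32 = \left(- \frac{784}{3}\right) 32 = - \frac{25088}{3}$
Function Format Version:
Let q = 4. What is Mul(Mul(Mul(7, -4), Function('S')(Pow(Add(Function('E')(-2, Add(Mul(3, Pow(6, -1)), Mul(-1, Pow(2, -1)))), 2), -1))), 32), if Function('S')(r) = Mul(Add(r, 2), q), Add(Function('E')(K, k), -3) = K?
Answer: Rational(-25088, 3) ≈ -8362.7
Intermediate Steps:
Function('E')(K, k) = Add(3, K)
Function('S')(r) = Add(8, Mul(4, r)) (Function('S')(r) = Mul(Add(r, 2), 4) = Mul(Add(2, r), 4) = Add(8, Mul(4, r)))
Mul(Mul(Mul(7, -4), Function('S')(Pow(Add(Function('E')(-2, Add(Mul(3, Pow(6, -1)), Mul(-1, Pow(2, -1)))), 2), -1))), 32) = Mul(Mul(Mul(7, -4), Add(8, Mul(4, Pow(Add(Add(3, -2), 2), -1)))), 32) = Mul(Mul(-28, Add(8, Mul(4, Pow(Add(1, 2), -1)))), 32) = Mul(Mul(-28, Add(8, Mul(4, Pow(3, -1)))), 32) = Mul(Mul(-28, Add(8, Mul(4, Rational(1, 3)))), 32) = Mul(Mul(-28, Add(8, Rational(4, 3))), 32) = Mul(Mul(-28, Rational(28, 3)), 32) = Mul(Rational(-784, 3), 32) = Rational(-25088, 3)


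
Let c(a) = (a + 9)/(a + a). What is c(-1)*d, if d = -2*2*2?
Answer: 32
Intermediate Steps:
c(a) = (9 + a)/(2*a) (c(a) = (9 + a)/((2*a)) = (9 + a)*(1/(2*a)) = (9 + a)/(2*a))
d = -8 (d = -4*2 = -8)
c(-1)*d = ((1/2)*(9 - 1)/(-1))*(-8) = ((1/2)*(-1)*8)*(-8) = -4*(-8) = 32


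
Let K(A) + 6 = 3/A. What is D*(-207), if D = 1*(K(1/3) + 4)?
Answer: -1449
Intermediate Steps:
K(A) = -6 + 3/A
D = 7 (D = 1*((-6 + 3/(1/3)) + 4) = 1*((-6 + 3/(⅓)) + 4) = 1*((-6 + 3*3) + 4) = 1*((-6 + 9) + 4) = 1*(3 + 4) = 1*7 = 7)
D*(-207) = 7*(-207) = -1449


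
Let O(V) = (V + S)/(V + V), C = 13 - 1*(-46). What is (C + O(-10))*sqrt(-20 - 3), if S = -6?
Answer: 299*I*sqrt(23)/5 ≈ 286.79*I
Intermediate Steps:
C = 59 (C = 13 + 46 = 59)
O(V) = (-6 + V)/(2*V) (O(V) = (V - 6)/(V + V) = (-6 + V)/((2*V)) = (-6 + V)*(1/(2*V)) = (-6 + V)/(2*V))
(C + O(-10))*sqrt(-20 - 3) = (59 + (1/2)*(-6 - 10)/(-10))*sqrt(-20 - 3) = (59 + (1/2)*(-1/10)*(-16))*sqrt(-23) = (59 + 4/5)*(I*sqrt(23)) = 299*(I*sqrt(23))/5 = 299*I*sqrt(23)/5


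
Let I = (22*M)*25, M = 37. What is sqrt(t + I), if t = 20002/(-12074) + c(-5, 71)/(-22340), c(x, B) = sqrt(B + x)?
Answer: sqrt(92528975962837585700 - 203547385865*sqrt(66))/67433290 ≈ 142.65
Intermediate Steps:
t = -10001/6037 - sqrt(66)/22340 (t = 20002/(-12074) + sqrt(71 - 5)/(-22340) = 20002*(-1/12074) + sqrt(66)*(-1/22340) = -10001/6037 - sqrt(66)/22340 ≈ -1.6570)
I = 20350 (I = (22*37)*25 = 814*25 = 20350)
sqrt(t + I) = sqrt((-10001/6037 - sqrt(66)/22340) + 20350) = sqrt(122842949/6037 - sqrt(66)/22340)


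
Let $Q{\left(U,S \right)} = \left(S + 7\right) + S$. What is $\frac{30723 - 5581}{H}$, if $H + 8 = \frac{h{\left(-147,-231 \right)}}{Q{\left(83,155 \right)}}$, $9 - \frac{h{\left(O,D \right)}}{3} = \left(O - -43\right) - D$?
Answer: $- \frac{3985007}{1445} \approx -2757.8$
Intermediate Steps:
$Q{\left(U,S \right)} = 7 + 2 S$ ($Q{\left(U,S \right)} = \left(7 + S\right) + S = 7 + 2 S$)
$h{\left(O,D \right)} = -102 - 3 O + 3 D$ ($h{\left(O,D \right)} = 27 - 3 \left(\left(O - -43\right) - D\right) = 27 - 3 \left(\left(O + 43\right) - D\right) = 27 - 3 \left(\left(43 + O\right) - D\right) = 27 - 3 \left(43 + O - D\right) = 27 - \left(129 - 3 D + 3 O\right) = -102 - 3 O + 3 D$)
$H = - \frac{2890}{317}$ ($H = -8 + \frac{-102 - -441 + 3 \left(-231\right)}{7 + 2 \cdot 155} = -8 + \frac{-102 + 441 - 693}{7 + 310} = -8 - \frac{354}{317} = - \frac{2890}{317} \approx -9.1167$)
$\frac{30723 - 5581}{H} = \frac{30723 - 5581}{- \frac{2890}{317}} = \left(30723 - 5581\right) \left(- \frac{317}{2890}\right) = 25142 \left(- \frac{317}{2890}\right) = - \frac{3985007}{1445}$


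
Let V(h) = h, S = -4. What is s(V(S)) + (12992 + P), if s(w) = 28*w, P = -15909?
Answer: -3029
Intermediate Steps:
s(V(S)) + (12992 + P) = 28*(-4) + (12992 - 15909) = -112 - 2917 = -3029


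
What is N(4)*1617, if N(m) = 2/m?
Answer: 1617/2 ≈ 808.50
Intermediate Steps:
N(4)*1617 = (2/4)*1617 = (2*(¼))*1617 = (½)*1617 = 1617/2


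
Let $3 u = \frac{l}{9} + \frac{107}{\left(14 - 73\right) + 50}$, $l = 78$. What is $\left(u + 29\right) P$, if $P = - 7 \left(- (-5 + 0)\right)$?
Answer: $- \frac{26390}{27} \approx -977.41$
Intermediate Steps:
$u = - \frac{29}{27}$ ($u = \frac{\frac{78}{9} + \frac{107}{\left(14 - 73\right) + 50}}{3} = \frac{78 \cdot \frac{1}{9} + \frac{107}{-59 + 50}}{3} = \frac{\frac{26}{3} + \frac{107}{-9}}{3} = \frac{\frac{26}{3} + 107 \left(- \frac{1}{9}\right)}{3} = \frac{\frac{26}{3} - \frac{107}{9}}{3} = \frac{1}{3} \left(- \frac{29}{9}\right) = - \frac{29}{27} \approx -1.0741$)
$P = -35$ ($P = - 7 \left(\left(-1\right) \left(-5\right)\right) = \left(-7\right) 5 = -35$)
$\left(u + 29\right) P = \left(- \frac{29}{27} + 29\right) \left(-35\right) = \frac{754}{27} \left(-35\right) = - \frac{26390}{27}$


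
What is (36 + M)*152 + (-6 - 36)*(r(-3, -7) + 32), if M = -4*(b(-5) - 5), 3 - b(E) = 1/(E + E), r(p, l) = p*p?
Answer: 24526/5 ≈ 4905.2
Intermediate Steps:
r(p, l) = p²
b(E) = 3 - 1/(2*E) (b(E) = 3 - 1/(E + E) = 3 - 1/(2*E))
M = 38/5 (M = -4*((3 - ½/(-5)) - 5) = -4*((3 - ½*(-⅕)) - 5) = -4*((3 + ⅒) - 5) = -4*(31/10 - 5) = -4*(-19/10) = 38/5 ≈ 7.6000)
(36 + M)*152 + (-6 - 36)*(r(-3, -7) + 32) = (36 + 38/5)*152 + (-6 - 36)*((-3)² + 32) = (218/5)*152 - 42*(9 + 32) = 33136/5 - 42*41 = 33136/5 - 1722 = 24526/5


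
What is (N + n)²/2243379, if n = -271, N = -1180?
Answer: 2105401/2243379 ≈ 0.93850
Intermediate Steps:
(N + n)²/2243379 = (-1180 - 271)²/2243379 = (-1451)²*(1/2243379) = 2105401*(1/2243379) = 2105401/2243379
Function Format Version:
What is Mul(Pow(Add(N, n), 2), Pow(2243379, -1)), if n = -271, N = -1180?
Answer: Rational(2105401, 2243379) ≈ 0.93850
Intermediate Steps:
Mul(Pow(Add(N, n), 2), Pow(2243379, -1)) = Mul(Pow(Add(-1180, -271), 2), Pow(2243379, -1)) = Mul(Pow(-1451, 2), Rational(1, 2243379)) = Mul(2105401, Rational(1, 2243379)) = Rational(2105401, 2243379)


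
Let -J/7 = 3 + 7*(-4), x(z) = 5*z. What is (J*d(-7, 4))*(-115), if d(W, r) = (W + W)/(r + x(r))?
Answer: 140875/12 ≈ 11740.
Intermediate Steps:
d(W, r) = W/(3*r) (d(W, r) = (W + W)/(r + 5*r) = (2*W)/((6*r)) = (2*W)*(1/(6*r)) = W/(3*r))
J = 175 (J = -7*(3 + 7*(-4)) = -7*(3 - 28) = -7*(-25) = 175)
(J*d(-7, 4))*(-115) = (175*((⅓)*(-7)/4))*(-115) = (175*((⅓)*(-7)*(¼)))*(-115) = (175*(-7/12))*(-115) = -1225/12*(-115) = 140875/12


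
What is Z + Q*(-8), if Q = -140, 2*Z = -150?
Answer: 1045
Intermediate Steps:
Z = -75 (Z = (½)*(-150) = -75)
Z + Q*(-8) = -75 - 140*(-8) = -75 + 1120 = 1045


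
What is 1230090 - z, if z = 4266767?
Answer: -3036677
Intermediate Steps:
1230090 - z = 1230090 - 1*4266767 = 1230090 - 4266767 = -3036677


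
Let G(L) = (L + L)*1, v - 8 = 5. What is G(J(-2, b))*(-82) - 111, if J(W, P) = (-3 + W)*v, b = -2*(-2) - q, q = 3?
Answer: 10549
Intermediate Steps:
v = 13 (v = 8 + 5 = 13)
b = 1 (b = -2*(-2) - 1*3 = 4 - 3 = 1)
J(W, P) = -39 + 13*W (J(W, P) = (-3 + W)*13 = -39 + 13*W)
G(L) = 2*L (G(L) = (2*L)*1 = 2*L)
G(J(-2, b))*(-82) - 111 = (2*(-39 + 13*(-2)))*(-82) - 111 = (2*(-39 - 26))*(-82) - 111 = (2*(-65))*(-82) - 111 = -130*(-82) - 111 = 10660 - 111 = 10549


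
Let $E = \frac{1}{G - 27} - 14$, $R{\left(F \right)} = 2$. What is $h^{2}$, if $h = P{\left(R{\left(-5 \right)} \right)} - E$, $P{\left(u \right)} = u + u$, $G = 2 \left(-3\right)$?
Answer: $\frac{354025}{1089} \approx 325.09$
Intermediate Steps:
$G = -6$
$P{\left(u \right)} = 2 u$
$E = - \frac{463}{33}$ ($E = \frac{1}{-6 - 27} - 14 = \frac{1}{-33} - 14 = - \frac{1}{33} - 14 = - \frac{463}{33} \approx -14.03$)
$h = \frac{595}{33}$ ($h = 2 \cdot 2 - - \frac{463}{33} = 4 + \frac{463}{33} = \frac{595}{33} \approx 18.03$)
$h^{2} = \left(\frac{595}{33}\right)^{2} = \frac{354025}{1089}$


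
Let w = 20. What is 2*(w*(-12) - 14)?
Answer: -508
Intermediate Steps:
2*(w*(-12) - 14) = 2*(20*(-12) - 14) = 2*(-240 - 14) = 2*(-254) = -508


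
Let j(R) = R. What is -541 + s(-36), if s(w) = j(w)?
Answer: -577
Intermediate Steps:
s(w) = w
-541 + s(-36) = -541 - 36 = -577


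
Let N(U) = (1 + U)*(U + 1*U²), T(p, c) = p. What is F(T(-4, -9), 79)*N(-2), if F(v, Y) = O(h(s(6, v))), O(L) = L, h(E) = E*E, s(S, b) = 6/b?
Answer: -9/2 ≈ -4.5000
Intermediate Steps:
h(E) = E²
F(v, Y) = 36/v² (F(v, Y) = (6/v)² = 36/v²)
N(U) = (1 + U)*(U + U²)
F(T(-4, -9), 79)*N(-2) = (36/(-4)²)*(-2*(1 + (-2)² + 2*(-2))) = (36*(1/16))*(-2*(1 + 4 - 4)) = 9*(-2*1)/4 = (9/4)*(-2) = -9/2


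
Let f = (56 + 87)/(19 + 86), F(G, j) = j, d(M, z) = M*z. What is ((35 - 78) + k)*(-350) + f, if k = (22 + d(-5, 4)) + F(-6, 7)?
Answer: 1249643/105 ≈ 11901.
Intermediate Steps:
f = 143/105 ≈ 1.3619
k = 9 (k = (22 - 5*4) + 7 = (22 - 20) + 7 = 2 + 7 = 9)
((35 - 78) + k)*(-350) + f = ((35 - 78) + 9)*(-350) + 143/105 = (-43 + 9)*(-350) + 143/105 = -34*(-350) + 143/105 = 11900 + 143/105 = 1249643/105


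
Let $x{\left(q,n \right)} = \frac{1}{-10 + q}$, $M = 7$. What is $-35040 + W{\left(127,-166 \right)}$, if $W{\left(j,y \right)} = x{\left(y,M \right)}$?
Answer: $- \frac{6167041}{176} \approx -35040.0$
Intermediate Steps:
$W{\left(j,y \right)} = \frac{1}{-10 + y}$
$-35040 + W{\left(127,-166 \right)} = -35040 + \frac{1}{-10 - 166} = -35040 + \frac{1}{-176} = -35040 - \frac{1}{176} = - \frac{6167041}{176}$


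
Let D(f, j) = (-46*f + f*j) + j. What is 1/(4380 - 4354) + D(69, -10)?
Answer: -100723/26 ≈ -3874.0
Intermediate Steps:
D(f, j) = j - 46*f + f*j
1/(4380 - 4354) + D(69, -10) = 1/(4380 - 4354) + (-10 - 46*69 + 69*(-10)) = 1/26 + (-10 - 3174 - 690) = 1/26 - 3874 = -100723/26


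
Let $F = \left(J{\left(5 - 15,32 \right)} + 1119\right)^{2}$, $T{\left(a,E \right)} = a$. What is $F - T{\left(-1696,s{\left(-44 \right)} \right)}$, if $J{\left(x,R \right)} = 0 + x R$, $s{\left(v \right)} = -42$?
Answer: $640097$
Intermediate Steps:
$J{\left(x,R \right)} = R x$ ($J{\left(x,R \right)} = 0 + R x = R x$)
$F = 638401$ ($F = \left(32 \left(5 - 15\right) + 1119\right)^{2} = \left(32 \left(-10\right) + 1119\right)^{2} = \left(-320 + 1119\right)^{2} = 799^{2} = 638401$)
$F - T{\left(-1696,s{\left(-44 \right)} \right)} = 638401 - -1696 = 638401 + 1696 = 640097$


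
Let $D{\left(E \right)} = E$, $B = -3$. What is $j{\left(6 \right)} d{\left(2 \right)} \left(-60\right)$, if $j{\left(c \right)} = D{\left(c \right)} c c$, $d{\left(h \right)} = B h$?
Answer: $77760$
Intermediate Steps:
$d{\left(h \right)} = - 3 h$
$j{\left(c \right)} = c^{3}$ ($j{\left(c \right)} = c c c = c^{2} c = c^{3}$)
$j{\left(6 \right)} d{\left(2 \right)} \left(-60\right) = 6^{3} \left(\left(-3\right) 2\right) \left(-60\right) = 216 \left(-6\right) \left(-60\right) = \left(-1296\right) \left(-60\right) = 77760$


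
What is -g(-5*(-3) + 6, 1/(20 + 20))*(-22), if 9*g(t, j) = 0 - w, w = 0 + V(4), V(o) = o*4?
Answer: -352/9 ≈ -39.111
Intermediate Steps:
V(o) = 4*o
w = 16 (w = 0 + 4*4 = 0 + 16 = 16)
g(t, j) = -16/9 (g(t, j) = (0 - 1*16)/9 = (0 - 16)/9 = (⅑)*(-16) = -16/9)
-g(-5*(-3) + 6, 1/(20 + 20))*(-22) = -1*(-16/9)*(-22) = (16/9)*(-22) = -352/9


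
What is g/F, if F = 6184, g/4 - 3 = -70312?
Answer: -70309/1546 ≈ -45.478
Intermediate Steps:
g = -281236 (g = 12 + 4*(-70312) = 12 - 281248 = -281236)
g/F = -281236/6184 = -281236*1/6184 = -70309/1546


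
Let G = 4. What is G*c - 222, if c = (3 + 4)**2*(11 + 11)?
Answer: 4090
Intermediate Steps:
c = 1078 (c = 7**2*22 = 49*22 = 1078)
G*c - 222 = 4*1078 - 222 = 4312 - 222 = 4090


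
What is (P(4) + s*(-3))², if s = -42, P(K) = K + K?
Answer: 17956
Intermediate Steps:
P(K) = 2*K
(P(4) + s*(-3))² = (2*4 - 42*(-3))² = (8 + 126)² = 134² = 17956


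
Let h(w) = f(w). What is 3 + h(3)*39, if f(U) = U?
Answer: 120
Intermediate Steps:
h(w) = w
3 + h(3)*39 = 3 + 3*39 = 3 + 117 = 120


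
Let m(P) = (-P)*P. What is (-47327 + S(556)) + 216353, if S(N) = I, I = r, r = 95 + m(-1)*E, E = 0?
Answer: 169121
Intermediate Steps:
m(P) = -P**2
r = 95 (r = 95 - 1*(-1)**2*0 = 95 - 1*1*0 = 95 - 1*0 = 95 + 0 = 95)
I = 95
S(N) = 95
(-47327 + S(556)) + 216353 = (-47327 + 95) + 216353 = -47232 + 216353 = 169121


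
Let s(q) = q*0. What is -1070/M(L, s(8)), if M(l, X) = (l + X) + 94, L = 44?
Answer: -535/69 ≈ -7.7536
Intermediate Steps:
s(q) = 0
M(l, X) = 94 + X + l (M(l, X) = (X + l) + 94 = 94 + X + l)
-1070/M(L, s(8)) = -1070/(94 + 0 + 44) = -1070/138 = -1070*1/138 = -535/69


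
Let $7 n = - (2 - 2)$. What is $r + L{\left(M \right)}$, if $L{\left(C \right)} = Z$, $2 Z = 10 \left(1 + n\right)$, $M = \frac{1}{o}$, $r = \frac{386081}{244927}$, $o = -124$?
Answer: $\frac{1610716}{244927} \approx 6.5763$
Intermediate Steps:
$r = \frac{386081}{244927}$ ($r = 386081 \cdot \frac{1}{244927} = \frac{386081}{244927} \approx 1.5763$)
$n = 0$ ($n = \frac{\left(-1\right) \left(2 - 2\right)}{7} = \frac{\left(-1\right) 0}{7} = \frac{1}{7} \cdot 0 = 0$)
$M = - \frac{1}{124}$ ($M = \frac{1}{-124} = - \frac{1}{124} \approx -0.0080645$)
$Z = 5$ ($Z = \frac{10 \left(1 + 0\right)}{2} = \frac{10 \cdot 1}{2} = \frac{1}{2} \cdot 10 = 5$)
$L{\left(C \right)} = 5$
$r + L{\left(M \right)} = \frac{386081}{244927} + 5 = \frac{1610716}{244927}$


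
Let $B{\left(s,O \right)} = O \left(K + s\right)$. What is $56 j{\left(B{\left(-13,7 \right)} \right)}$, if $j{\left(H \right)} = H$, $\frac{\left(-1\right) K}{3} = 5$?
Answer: $-10976$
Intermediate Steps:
$K = -15$ ($K = \left(-3\right) 5 = -15$)
$B{\left(s,O \right)} = O \left(-15 + s\right)$
$56 j{\left(B{\left(-13,7 \right)} \right)} = 56 \cdot 7 \left(-15 - 13\right) = 56 \cdot 7 \left(-28\right) = 56 \left(-196\right) = -10976$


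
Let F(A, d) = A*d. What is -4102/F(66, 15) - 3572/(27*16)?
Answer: -73727/5940 ≈ -12.412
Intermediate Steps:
-4102/F(66, 15) - 3572/(27*16) = -4102/(66*15) - 3572/(27*16) = -4102/990 - 3572/432 = -4102*1/990 - 3572*1/432 = -2051/495 - 893/108 = -73727/5940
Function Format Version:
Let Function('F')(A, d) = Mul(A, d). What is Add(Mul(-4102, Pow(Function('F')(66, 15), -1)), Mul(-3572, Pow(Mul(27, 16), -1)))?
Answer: Rational(-73727, 5940) ≈ -12.412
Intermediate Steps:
Add(Mul(-4102, Pow(Function('F')(66, 15), -1)), Mul(-3572, Pow(Mul(27, 16), -1))) = Add(Mul(-4102, Pow(Mul(66, 15), -1)), Mul(-3572, Pow(Mul(27, 16), -1))) = Add(Mul(-4102, Pow(990, -1)), Mul(-3572, Pow(432, -1))) = Add(Mul(-4102, Rational(1, 990)), Mul(-3572, Rational(1, 432))) = Add(Rational(-2051, 495), Rational(-893, 108)) = Rational(-73727, 5940)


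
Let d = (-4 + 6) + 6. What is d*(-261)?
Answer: -2088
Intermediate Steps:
d = 8 (d = 2 + 6 = 8)
d*(-261) = 8*(-261) = -2088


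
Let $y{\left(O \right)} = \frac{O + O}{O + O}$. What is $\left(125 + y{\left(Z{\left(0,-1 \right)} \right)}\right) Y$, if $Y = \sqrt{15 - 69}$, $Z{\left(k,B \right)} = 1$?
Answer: $378 i \sqrt{6} \approx 925.91 i$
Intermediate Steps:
$Y = 3 i \sqrt{6}$ ($Y = \sqrt{-54} = 3 i \sqrt{6} \approx 7.3485 i$)
$y{\left(O \right)} = 1$ ($y{\left(O \right)} = \frac{2 O}{2 O} = 2 O \frac{1}{2 O} = 1$)
$\left(125 + y{\left(Z{\left(0,-1 \right)} \right)}\right) Y = \left(125 + 1\right) 3 i \sqrt{6} = 126 \cdot 3 i \sqrt{6} = 378 i \sqrt{6}$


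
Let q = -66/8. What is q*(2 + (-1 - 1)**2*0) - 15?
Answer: -63/2 ≈ -31.500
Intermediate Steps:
q = -33/4 (q = -66*1/8 = -33/4 ≈ -8.2500)
q*(2 + (-1 - 1)**2*0) - 15 = -33*(2 + (-1 - 1)**2*0)/4 - 15 = -33*(2 + (-2)**2*0)/4 - 15 = -33*(2 + 4*0)/4 - 15 = -33*(2 + 0)/4 - 15 = -33/4*2 - 15 = -33/2 - 15 = -63/2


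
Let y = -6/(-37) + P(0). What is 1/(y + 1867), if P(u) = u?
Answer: 37/69085 ≈ 0.00053557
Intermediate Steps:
y = 6/37 (y = -6/(-37) + 0 = -6*(-1/37) + 0 = 6/37 + 0 = 6/37 ≈ 0.16216)
1/(y + 1867) = 1/(6/37 + 1867) = 1/(69085/37) = 37/69085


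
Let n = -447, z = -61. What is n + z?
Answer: -508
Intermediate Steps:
n + z = -447 - 61 = -508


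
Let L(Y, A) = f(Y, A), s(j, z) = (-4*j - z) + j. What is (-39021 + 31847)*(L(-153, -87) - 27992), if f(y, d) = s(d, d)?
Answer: 198318056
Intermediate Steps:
s(j, z) = -z - 3*j (s(j, z) = (-z - 4*j) + j = -z - 3*j)
f(y, d) = -4*d (f(y, d) = -d - 3*d = -4*d)
L(Y, A) = -4*A
(-39021 + 31847)*(L(-153, -87) - 27992) = (-39021 + 31847)*(-4*(-87) - 27992) = -7174*(348 - 27992) = -7174*(-27644) = 198318056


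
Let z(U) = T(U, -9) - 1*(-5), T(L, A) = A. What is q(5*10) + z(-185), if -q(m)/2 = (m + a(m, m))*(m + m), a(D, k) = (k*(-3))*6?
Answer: 169996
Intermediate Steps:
z(U) = -4 (z(U) = -9 - 1*(-5) = -9 + 5 = -4)
a(D, k) = -18*k (a(D, k) = -3*k*6 = -18*k)
q(m) = 68*m² (q(m) = -2*(m - 18*m)*(m + m) = -2*(-17*m)*2*m = -(-68)*m² = 68*m²)
q(5*10) + z(-185) = 68*(5*10)² - 4 = 68*50² - 4 = 68*2500 - 4 = 170000 - 4 = 169996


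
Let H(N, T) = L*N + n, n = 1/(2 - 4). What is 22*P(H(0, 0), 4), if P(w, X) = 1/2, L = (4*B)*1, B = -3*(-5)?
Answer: 11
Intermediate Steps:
n = -½ (n = 1/(-2) = -½ ≈ -0.50000)
B = 15
L = 60 (L = (4*15)*1 = 60*1 = 60)
H(N, T) = -½ + 60*N (H(N, T) = 60*N - ½ = -½ + 60*N)
P(w, X) = ½
22*P(H(0, 0), 4) = 22*(½) = 11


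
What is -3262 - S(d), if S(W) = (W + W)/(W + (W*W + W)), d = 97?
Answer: -322940/99 ≈ -3262.0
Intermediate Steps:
S(W) = 2*W/(W**2 + 2*W) (S(W) = (2*W)/(W + (W**2 + W)) = (2*W)/(W + (W + W**2)) = (2*W)/(W**2 + 2*W) = 2*W/(W**2 + 2*W))
-3262 - S(d) = -3262 - 2/(2 + 97) = -3262 - 2/99 = -322940/99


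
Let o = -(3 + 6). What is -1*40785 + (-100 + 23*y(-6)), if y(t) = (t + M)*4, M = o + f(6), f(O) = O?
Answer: -41713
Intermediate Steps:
o = -9 (o = -1*9 = -9)
M = -3 (M = -9 + 6 = -3)
y(t) = -12 + 4*t (y(t) = (t - 3)*4 = (-3 + t)*4 = -12 + 4*t)
-1*40785 + (-100 + 23*y(-6)) = -1*40785 + (-100 + 23*(-12 + 4*(-6))) = -40785 + (-100 + 23*(-12 - 24)) = -40785 + (-100 + 23*(-36)) = -40785 + (-100 - 828) = -40785 - 928 = -41713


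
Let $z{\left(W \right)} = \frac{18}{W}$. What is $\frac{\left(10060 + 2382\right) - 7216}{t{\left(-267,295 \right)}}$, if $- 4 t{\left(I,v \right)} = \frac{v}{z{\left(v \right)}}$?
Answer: $- \frac{376272}{87025} \approx -4.3237$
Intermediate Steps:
$t{\left(I,v \right)} = - \frac{v^{2}}{72}$ ($t{\left(I,v \right)} = - \frac{v \frac{1}{18 \frac{1}{v}}}{4} = - \frac{v \frac{v}{18}}{4} = - \frac{\frac{1}{18} v^{2}}{4} = - \frac{v^{2}}{72}$)
$\frac{\left(10060 + 2382\right) - 7216}{t{\left(-267,295 \right)}} = \frac{\left(10060 + 2382\right) - 7216}{\left(- \frac{1}{72}\right) 295^{2}} = \frac{12442 - 7216}{\left(- \frac{1}{72}\right) 87025} = \frac{5226}{- \frac{87025}{72}} = 5226 \left(- \frac{72}{87025}\right) = - \frac{376272}{87025}$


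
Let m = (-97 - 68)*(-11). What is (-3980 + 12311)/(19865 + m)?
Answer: 8331/21680 ≈ 0.38427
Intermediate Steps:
m = 1815 (m = -165*(-11) = 1815)
(-3980 + 12311)/(19865 + m) = (-3980 + 12311)/(19865 + 1815) = 8331/21680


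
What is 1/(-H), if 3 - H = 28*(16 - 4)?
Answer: 1/333 ≈ 0.0030030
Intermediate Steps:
H = -333 (H = 3 - 28*(16 - 4) = 3 - 28*12 = 3 - 1*336 = 3 - 336 = -333)
1/(-H) = 1/(-1*(-333)) = 1/333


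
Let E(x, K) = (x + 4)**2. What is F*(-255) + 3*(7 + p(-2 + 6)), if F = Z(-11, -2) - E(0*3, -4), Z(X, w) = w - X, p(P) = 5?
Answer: 1821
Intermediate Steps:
E(x, K) = (4 + x)**2
F = -7 (F = (-2 - 1*(-11)) - (4 + 0*3)**2 = (-2 + 11) - (4 + 0)**2 = 9 - 1*4**2 = 9 - 1*16 = 9 - 16 = -7)
F*(-255) + 3*(7 + p(-2 + 6)) = -7*(-255) + 3*(7 + 5) = 1785 + 3*12 = 1785 + 36 = 1821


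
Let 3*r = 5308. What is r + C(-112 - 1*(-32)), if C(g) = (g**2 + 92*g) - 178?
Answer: 1894/3 ≈ 631.33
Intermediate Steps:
r = 5308/3 (r = (1/3)*5308 = 5308/3 ≈ 1769.3)
C(g) = -178 + g**2 + 92*g
r + C(-112 - 1*(-32)) = 5308/3 + (-178 + (-112 - 1*(-32))**2 + 92*(-112 - 1*(-32))) = 5308/3 + (-178 + (-112 + 32)**2 + 92*(-112 + 32)) = 5308/3 + (-178 + (-80)**2 + 92*(-80)) = 5308/3 + (-178 + 6400 - 7360) = 5308/3 - 1138 = 1894/3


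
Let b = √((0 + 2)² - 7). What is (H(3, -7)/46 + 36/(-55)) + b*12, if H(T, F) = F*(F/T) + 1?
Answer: -1054/3795 + 12*I*√3 ≈ -0.27773 + 20.785*I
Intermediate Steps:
b = I*√3 (b = √(2² - 7) = √(4 - 7) = √(-3) = I*√3 ≈ 1.732*I)
H(T, F) = 1 + F²/T (H(T, F) = F²/T + 1 = 1 + F²/T)
(H(3, -7)/46 + 36/(-55)) + b*12 = (((3 + (-7)²)/3)/46 + 36/(-55)) + (I*√3)*12 = (((3 + 49)/3)*(1/46) + 36*(-1/55)) + 12*I*√3 = (((⅓)*52)*(1/46) - 36/55) + 12*I*√3 = ((52/3)*(1/46) - 36/55) + 12*I*√3 = (26/69 - 36/55) + 12*I*√3 = -1054/3795 + 12*I*√3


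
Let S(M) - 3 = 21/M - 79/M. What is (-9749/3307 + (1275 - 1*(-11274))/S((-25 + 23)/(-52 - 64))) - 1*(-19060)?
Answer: 211774336688/11114827 ≈ 19053.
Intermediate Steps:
S(M) = 3 - 58/M (S(M) = 3 + (21/M - 79/M) = 3 - 58/M)
(-9749/3307 + (1275 - 1*(-11274))/S((-25 + 23)/(-52 - 64))) - 1*(-19060) = (-9749/3307 + (1275 - 1*(-11274))/(3 - 58*(-52 - 64)/(-25 + 23))) - 1*(-19060) = (-9749*1/3307 + (1275 + 11274)/(3 - 58/((-2/(-116))))) + 19060 = (-9749/3307 + 12549/(3 - 58/((-2*(-1/116))))) + 19060 = (-9749/3307 + 12549/(3 - 58/1/58)) + 19060 = (-9749/3307 + 12549/(3 - 58*58)) + 19060 = (-9749/3307 + 12549/(3 - 3364)) + 19060 = (-9749/3307 + 12549/(-3361)) + 19060 = (-9749/3307 + 12549*(-1/3361)) + 19060 = (-9749/3307 - 12549/3361) + 19060 = -74265932/11114827 + 19060 = 211774336688/11114827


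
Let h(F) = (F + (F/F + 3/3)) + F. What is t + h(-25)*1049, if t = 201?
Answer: -50151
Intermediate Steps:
h(F) = 2 + 2*F (h(F) = (F + (1 + 3*(⅓))) + F = (F + (1 + 1)) + F = (F + 2) + F = (2 + F) + F = 2 + 2*F)
t + h(-25)*1049 = 201 + (2 + 2*(-25))*1049 = 201 + (2 - 50)*1049 = 201 - 48*1049 = 201 - 50352 = -50151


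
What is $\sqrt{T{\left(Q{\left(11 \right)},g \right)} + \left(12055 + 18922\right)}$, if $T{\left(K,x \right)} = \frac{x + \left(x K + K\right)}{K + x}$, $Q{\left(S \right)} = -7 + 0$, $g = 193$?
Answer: $\frac{\sqrt{1071463602}}{186} \approx 175.99$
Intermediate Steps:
$Q{\left(S \right)} = -7$
$T{\left(K,x \right)} = \frac{K + x + K x}{K + x}$ ($T{\left(K,x \right)} = \frac{x + \left(K x + K\right)}{K + x} = \frac{x + \left(K + K x\right)}{K + x} = \frac{K + x + K x}{K + x}$)
$\sqrt{T{\left(Q{\left(11 \right)},g \right)} + \left(12055 + 18922\right)} = \sqrt{\frac{-7 + 193 - 1351}{-7 + 193} + \left(12055 + 18922\right)} = \sqrt{\frac{-7 + 193 - 1351}{186} + 30977} = \sqrt{\frac{1}{186} \left(-1165\right) + 30977} = \sqrt{- \frac{1165}{186} + 30977} = \sqrt{\frac{5760557}{186}} = \frac{\sqrt{1071463602}}{186}$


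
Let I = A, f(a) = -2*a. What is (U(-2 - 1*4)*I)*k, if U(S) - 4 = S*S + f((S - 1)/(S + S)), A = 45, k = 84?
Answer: 146790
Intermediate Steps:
I = 45
U(S) = 4 + S² - (-1 + S)/S (U(S) = 4 + (S*S - 2*(S - 1)/(S + S)) = 4 + (S² - 2*(-1 + S)/(2*S)) = 4 + (S² - 2*(-1 + S)*1/(2*S)) = 4 + (S² - (-1 + S)/S) = 4 + S² - (-1 + S)/S)
(U(-2 - 1*4)*I)*k = ((3 + 1/(-2 - 1*4) + (-2 - 1*4)²)*45)*84 = ((3 + 1/(-2 - 4) + (-2 - 4)²)*45)*84 = ((3 + 1/(-6) + (-6)²)*45)*84 = ((3 - ⅙ + 36)*45)*84 = ((233/6)*45)*84 = (3495/2)*84 = 146790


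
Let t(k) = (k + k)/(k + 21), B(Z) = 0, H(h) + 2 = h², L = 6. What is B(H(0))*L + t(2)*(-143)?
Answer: -572/23 ≈ -24.870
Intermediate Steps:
H(h) = -2 + h²
t(k) = 2*k/(21 + k) (t(k) = (2*k)/(21 + k) = 2*k/(21 + k))
B(H(0))*L + t(2)*(-143) = 0*6 + (2*2/(21 + 2))*(-143) = 0 + (2*2/23)*(-143) = 0 + (2*2*(1/23))*(-143) = 0 + (4/23)*(-143) = 0 - 572/23 = -572/23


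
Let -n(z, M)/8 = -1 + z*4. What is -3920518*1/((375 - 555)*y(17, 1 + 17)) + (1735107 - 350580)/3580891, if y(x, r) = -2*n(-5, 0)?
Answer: -996800816327/15469449120 ≈ -64.437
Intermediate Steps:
n(z, M) = 8 - 32*z (n(z, M) = -8*(-1 + z*4) = -8*(-1 + 4*z) = 8 - 32*z)
y(x, r) = -336 (y(x, r) = -2*(8 - 32*(-5)) = -2*(8 + 160) = -2*168 = -336)
-3920518*1/((375 - 555)*y(17, 1 + 17)) + (1735107 - 350580)/3580891 = -3920518*(-1/(336*(375 - 555))) + (1735107 - 350580)/3580891 = -3920518/((-180*(-336))) + 1384527*(1/3580891) = -3920518/60480 + 1384527/3580891 = -3920518*1/60480 + 1384527/3580891 = -280037/4320 + 1384527/3580891 = -996800816327/15469449120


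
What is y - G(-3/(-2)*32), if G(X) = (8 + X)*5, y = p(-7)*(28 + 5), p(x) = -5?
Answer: -445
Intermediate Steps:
y = -165 (y = -5*(28 + 5) = -5*33 = -165)
G(X) = 40 + 5*X
y - G(-3/(-2)*32) = -165 - (40 + 5*(-3/(-2)*32)) = -165 - (40 + 5*(-3*(-½)*32)) = -165 - (40 + 5*((3/2)*32)) = -165 - (40 + 5*48) = -165 - (40 + 240) = -165 - 1*280 = -165 - 280 = -445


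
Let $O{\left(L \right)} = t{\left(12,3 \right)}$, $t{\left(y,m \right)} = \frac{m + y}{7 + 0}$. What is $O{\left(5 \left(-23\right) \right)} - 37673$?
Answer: $- \frac{263696}{7} \approx -37671.0$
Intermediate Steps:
$t{\left(y,m \right)} = \frac{m}{7} + \frac{y}{7}$ ($t{\left(y,m \right)} = \frac{m + y}{7} = \left(m + y\right) \frac{1}{7} = \frac{m}{7} + \frac{y}{7}$)
$O{\left(L \right)} = \frac{15}{7}$ ($O{\left(L \right)} = \frac{1}{7} \cdot 3 + \frac{1}{7} \cdot 12 = \frac{3}{7} + \frac{12}{7} = \frac{15}{7}$)
$O{\left(5 \left(-23\right) \right)} - 37673 = \frac{15}{7} - 37673 = - \frac{263696}{7}$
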